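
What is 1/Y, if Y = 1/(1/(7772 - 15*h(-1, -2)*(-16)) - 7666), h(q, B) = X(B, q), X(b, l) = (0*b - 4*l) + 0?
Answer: -66939511/8732 ≈ -7666.0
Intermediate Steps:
X(b, l) = -4*l (X(b, l) = (0 - 4*l) + 0 = -4*l + 0 = -4*l)
h(q, B) = -4*q
Y = -8732/66939511 (Y = 1/(1/(7772 - (-60)*(-1)*(-16)) - 7666) = 1/(1/(7772 - 15*4*(-16)) - 7666) = 1/(1/(7772 - 60*(-16)) - 7666) = 1/(1/(7772 + 960) - 7666) = 1/(1/8732 - 7666) = 1/(-66939511/8732) = -8732/66939511 ≈ -0.00013045)
1/Y = 1/(-8732/66939511) = -66939511/8732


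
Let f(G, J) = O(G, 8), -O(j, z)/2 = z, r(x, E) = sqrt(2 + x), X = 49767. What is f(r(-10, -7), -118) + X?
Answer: 49751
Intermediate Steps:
O(j, z) = -2*z
f(G, J) = -16 (f(G, J) = -2*8 = -16)
f(r(-10, -7), -118) + X = -16 + 49767 = 49751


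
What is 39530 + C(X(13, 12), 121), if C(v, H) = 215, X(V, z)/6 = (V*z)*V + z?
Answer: 39745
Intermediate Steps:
X(V, z) = 6*z + 6*z*V² (X(V, z) = 6*((V*z)*V + z) = 6*(z*V² + z) = 6*(z + z*V²) = 6*z + 6*z*V²)
39530 + C(X(13, 12), 121) = 39530 + 215 = 39745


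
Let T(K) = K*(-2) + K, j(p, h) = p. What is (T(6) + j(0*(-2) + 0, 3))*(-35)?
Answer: 210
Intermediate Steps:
T(K) = -K (T(K) = -2*K + K = -K)
(T(6) + j(0*(-2) + 0, 3))*(-35) = (-1*6 + (0*(-2) + 0))*(-35) = (-6 + (0 + 0))*(-35) = (-6 + 0)*(-35) = -6*(-35) = 210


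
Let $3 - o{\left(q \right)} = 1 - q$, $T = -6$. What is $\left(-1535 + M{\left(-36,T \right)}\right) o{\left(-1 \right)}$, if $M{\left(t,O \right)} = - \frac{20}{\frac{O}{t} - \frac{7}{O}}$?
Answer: $-1550$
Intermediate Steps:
$o{\left(q \right)} = 2 + q$ ($o{\left(q \right)} = 3 - \left(1 - q\right) = 3 + \left(-1 + q\right) = 2 + q$)
$M{\left(t,O \right)} = - \frac{20}{- \frac{7}{O} + \frac{O}{t}}$
$\left(-1535 + M{\left(-36,T \right)}\right) o{\left(-1 \right)} = \left(-1535 + 20 \left(-6\right) \left(-36\right) \frac{1}{- \left(-6\right)^{2} + 7 \left(-36\right)}\right) \left(2 - 1\right) = \left(-1535 + 20 \left(-6\right) \left(-36\right) \frac{1}{\left(-1\right) 36 - 252}\right) 1 = \left(-1535 + 20 \left(-6\right) \left(-36\right) \frac{1}{-36 - 252}\right) 1 = \left(-1535 + 20 \left(-6\right) \left(-36\right) \frac{1}{-288}\right) 1 = \left(-1535 + 20 \left(-6\right) \left(-36\right) \left(- \frac{1}{288}\right)\right) 1 = \left(-1535 - 15\right) 1 = \left(-1550\right) 1 = -1550$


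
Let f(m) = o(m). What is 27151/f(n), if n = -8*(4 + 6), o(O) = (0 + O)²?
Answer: 27151/6400 ≈ 4.2423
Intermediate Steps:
o(O) = O²
n = -80 (n = -8*10 = -80)
f(m) = m²
27151/f(n) = 27151/((-80)²) = 27151/6400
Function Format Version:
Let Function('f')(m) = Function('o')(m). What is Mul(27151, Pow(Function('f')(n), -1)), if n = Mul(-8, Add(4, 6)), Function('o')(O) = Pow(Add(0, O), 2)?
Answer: Rational(27151, 6400) ≈ 4.2423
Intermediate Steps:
Function('o')(O) = Pow(O, 2)
n = -80 (n = Mul(-8, 10) = -80)
Function('f')(m) = Pow(m, 2)
Mul(27151, Pow(Function('f')(n), -1)) = Mul(27151, Pow(Pow(-80, 2), -1)) = Mul(27151, Pow(6400, -1)) = Mul(27151, Rational(1, 6400)) = Rational(27151, 6400)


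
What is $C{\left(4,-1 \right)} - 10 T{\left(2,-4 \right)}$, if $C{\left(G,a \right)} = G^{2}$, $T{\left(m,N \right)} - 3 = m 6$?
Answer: $-134$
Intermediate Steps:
$T{\left(m,N \right)} = 3 + 6 m$ ($T{\left(m,N \right)} = 3 + m 6 = 3 + 6 m$)
$C{\left(4,-1 \right)} - 10 T{\left(2,-4 \right)} = 4^{2} - 10 \left(3 + 6 \cdot 2\right) = 16 - 10 \left(3 + 12\right) = 16 - 150 = -134$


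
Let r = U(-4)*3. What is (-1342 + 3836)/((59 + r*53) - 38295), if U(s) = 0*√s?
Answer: -1247/19118 ≈ -0.065226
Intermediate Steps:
U(s) = 0
r = 0 (r = 0*3 = 0)
(-1342 + 3836)/((59 + r*53) - 38295) = (-1342 + 3836)/((59 + 0*53) - 38295) = 2494/((59 + 0) - 38295) = 2494/(59 - 38295) = 2494/(-38236) = 2494*(-1/38236) = -1247/19118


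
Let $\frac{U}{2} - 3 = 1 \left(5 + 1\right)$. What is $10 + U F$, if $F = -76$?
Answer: $-1358$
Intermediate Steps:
$U = 18$ ($U = 6 + 2 \cdot 1 \left(5 + 1\right) = 6 + 2 \cdot 1 \cdot 6 = 6 + 2 \cdot 6 = 6 + 12 = 18$)
$10 + U F = 10 + 18 \left(-76\right) = 10 - 1368 = -1358$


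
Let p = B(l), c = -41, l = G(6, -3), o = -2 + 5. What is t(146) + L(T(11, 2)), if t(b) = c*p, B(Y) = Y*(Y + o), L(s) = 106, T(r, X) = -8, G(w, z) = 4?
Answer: -1042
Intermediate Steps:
o = 3
l = 4
B(Y) = Y*(3 + Y) (B(Y) = Y*(Y + 3) = Y*(3 + Y))
p = 28 (p = 4*(3 + 4) = 4*7 = 28)
t(b) = -1148 (t(b) = -41*28 = -1148)
t(146) + L(T(11, 2)) = -1148 + 106 = -1042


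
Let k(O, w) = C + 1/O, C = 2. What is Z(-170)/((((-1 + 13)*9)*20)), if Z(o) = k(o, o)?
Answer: 113/122400 ≈ 0.00092320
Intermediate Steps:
k(O, w) = 2 + 1/O
Z(o) = 2 + 1/o
Z(-170)/((((-1 + 13)*9)*20)) = (2 + 1/(-170))/((((-1 + 13)*9)*20)) = (2 - 1/170)/(((12*9)*20)) = 339/(170*((108*20))) = (339/170)/2160 = (339/170)*(1/2160) = 113/122400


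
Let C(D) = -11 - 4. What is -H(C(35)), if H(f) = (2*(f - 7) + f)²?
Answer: -3481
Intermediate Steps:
C(D) = -15
H(f) = (-14 + 3*f)² (H(f) = (2*(-7 + f) + f)² = ((-14 + 2*f) + f)² = (-14 + 3*f)²)
-H(C(35)) = -(-14 + 3*(-15))² = -(-14 - 45)² = -1*(-59)² = -1*3481 = -3481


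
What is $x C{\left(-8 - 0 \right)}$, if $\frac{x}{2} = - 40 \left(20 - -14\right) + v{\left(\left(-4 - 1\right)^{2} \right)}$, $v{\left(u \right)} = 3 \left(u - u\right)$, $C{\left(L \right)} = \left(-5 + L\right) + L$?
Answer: $57120$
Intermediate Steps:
$C{\left(L \right)} = -5 + 2 L$
$v{\left(u \right)} = 0$ ($v{\left(u \right)} = 3 \cdot 0 = 0$)
$x = -2720$ ($x = 2 \left(- 40 \left(20 - -14\right) + 0\right) = 2 \left(- 40 \left(20 + 14\right) + 0\right) = 2 \left(\left(-40\right) 34 + 0\right) = 2 \left(-1360 + 0\right) = 2 \left(-1360\right) = -2720$)
$x C{\left(-8 - 0 \right)} = - 2720 \left(-5 + 2 \left(-8 - 0\right)\right) = - 2720 \left(-5 + 2 \left(-8 + 0\right)\right) = - 2720 \left(-5 + 2 \left(-8\right)\right) = - 2720 \left(-5 - 16\right) = \left(-2720\right) \left(-21\right) = 57120$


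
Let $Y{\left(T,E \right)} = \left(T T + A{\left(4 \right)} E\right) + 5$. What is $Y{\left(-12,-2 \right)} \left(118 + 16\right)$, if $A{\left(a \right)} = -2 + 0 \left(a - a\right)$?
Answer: $20502$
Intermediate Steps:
$A{\left(a \right)} = -2$ ($A{\left(a \right)} = -2 + 0 \cdot 0 = -2 + 0 = -2$)
$Y{\left(T,E \right)} = 5 + T^{2} - 2 E$ ($Y{\left(T,E \right)} = \left(T T - 2 E\right) + 5 = \left(T^{2} - 2 E\right) + 5 = 5 + T^{2} - 2 E$)
$Y{\left(-12,-2 \right)} \left(118 + 16\right) = \left(5 + \left(-12\right)^{2} - -4\right) \left(118 + 16\right) = \left(5 + 144 + 4\right) 134 = 153 \cdot 134 = 20502$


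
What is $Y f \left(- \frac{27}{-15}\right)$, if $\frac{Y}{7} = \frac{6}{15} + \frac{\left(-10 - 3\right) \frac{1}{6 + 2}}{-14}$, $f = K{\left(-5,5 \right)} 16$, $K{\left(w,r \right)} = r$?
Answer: $\frac{2601}{5} \approx 520.2$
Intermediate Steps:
$f = 80$ ($f = 5 \cdot 16 = 80$)
$Y = \frac{289}{80}$ ($Y = 7 \left(\frac{6}{15} + \frac{\left(-10 - 3\right) \frac{1}{6 + 2}}{-14}\right) = 7 \left(6 \cdot \frac{1}{15} + - \frac{13}{8} \left(- \frac{1}{14}\right)\right) = 7 \left(\frac{2}{5} + \left(-13\right) \frac{1}{8} \left(- \frac{1}{14}\right)\right) = 7 \left(\frac{2}{5} - - \frac{13}{112}\right) = 7 \left(\frac{2}{5} + \frac{13}{112}\right) = 7 \cdot \frac{289}{560} = \frac{289}{80} \approx 3.6125$)
$Y f \left(- \frac{27}{-15}\right) = \frac{289}{80} \cdot 80 \left(- \frac{27}{-15}\right) = 289 \left(\left(-27\right) \left(- \frac{1}{15}\right)\right) = 289 \cdot \frac{9}{5} = \frac{2601}{5}$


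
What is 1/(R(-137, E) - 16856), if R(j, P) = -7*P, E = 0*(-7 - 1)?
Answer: -1/16856 ≈ -5.9326e-5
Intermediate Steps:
E = 0 (E = 0*(-8) = 0)
1/(R(-137, E) - 16856) = 1/(-7*0 - 16856) = 1/(0 - 16856) = 1/(-16856) = -1/16856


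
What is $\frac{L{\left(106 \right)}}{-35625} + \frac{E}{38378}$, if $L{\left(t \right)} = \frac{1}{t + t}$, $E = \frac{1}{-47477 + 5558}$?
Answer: $- \frac{89795549}{675011980697500} \approx -1.3303 \cdot 10^{-7}$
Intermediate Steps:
$E = - \frac{1}{41919}$ ($E = \frac{1}{-41919} = - \frac{1}{41919} \approx -2.3856 \cdot 10^{-5}$)
$L{\left(t \right)} = \frac{1}{2 t}$
$\frac{L{\left(106 \right)}}{-35625} + \frac{E}{38378} = \frac{\frac{1}{2} \cdot \frac{1}{106}}{-35625} - \frac{1}{41919 \cdot 38378} = \frac{1}{2} \cdot \frac{1}{106} \left(- \frac{1}{35625}\right) - \frac{1}{1608767382} = \frac{1}{212} \left(- \frac{1}{35625}\right) - \frac{1}{1608767382} = - \frac{1}{7552500} - \frac{1}{1608767382} = - \frac{89795549}{675011980697500}$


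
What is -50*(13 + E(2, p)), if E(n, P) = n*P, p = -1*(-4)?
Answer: -1050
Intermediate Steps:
p = 4
E(n, P) = P*n
-50*(13 + E(2, p)) = -50*(13 + 4*2) = -50*(13 + 8) = -50*21 = -1050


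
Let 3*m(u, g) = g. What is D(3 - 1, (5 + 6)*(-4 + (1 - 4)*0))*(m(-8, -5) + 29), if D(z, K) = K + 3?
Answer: -3362/3 ≈ -1120.7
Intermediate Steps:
m(u, g) = g/3
D(z, K) = 3 + K
D(3 - 1, (5 + 6)*(-4 + (1 - 4)*0))*(m(-8, -5) + 29) = (3 + (5 + 6)*(-4 + (1 - 4)*0))*((1/3)*(-5) + 29) = (3 + 11*(-4 - 3*0))*(-5/3 + 29) = (3 + 11*(-4 + 0))*(82/3) = (3 + 11*(-4))*(82/3) = (3 - 44)*(82/3) = -41*82/3 = -3362/3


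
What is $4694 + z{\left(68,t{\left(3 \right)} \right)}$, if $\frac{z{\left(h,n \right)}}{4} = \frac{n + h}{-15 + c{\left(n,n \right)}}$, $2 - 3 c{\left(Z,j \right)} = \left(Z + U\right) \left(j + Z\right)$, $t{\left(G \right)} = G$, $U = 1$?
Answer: $\frac{313646}{67} \approx 4681.3$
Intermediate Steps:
$c{\left(Z,j \right)} = \frac{2}{3} - \frac{\left(1 + Z\right) \left(Z + j\right)}{3}$ ($c{\left(Z,j \right)} = \frac{2}{3} - \frac{\left(Z + 1\right) \left(j + Z\right)}{3} = \frac{2}{3} - \frac{\left(1 + Z\right) \left(Z + j\right)}{3}$)
$z{\left(h,n \right)} = \frac{4 \left(h + n\right)}{- \frac{43}{3} - \frac{2 n}{3} - \frac{2 n^{2}}{3}}$ ($z{\left(h,n \right)} = 4 \frac{n + h}{-15 - \left(- \frac{2}{3} + \frac{n^{2}}{3} + \frac{2 n}{3} + \frac{n n}{3}\right)} = 4 \frac{h + n}{-15 - \left(- \frac{2}{3} + \frac{2 n}{3} + \frac{2 n^{2}}{3}\right)} = 4 \frac{h + n}{- \frac{43}{3} - \frac{2 n}{3} - \frac{2 n^{2}}{3}} = \frac{4 \left(h + n\right)}{- \frac{43}{3} - \frac{2 n}{3} - \frac{2 n^{2}}{3}}$)
$4694 + z{\left(68,t{\left(3 \right)} \right)} = 4694 + \frac{12 \left(\left(-1\right) 68 - 3\right)}{43 + 2 \cdot 3 + 2 \cdot 3^{2}} = 4694 + \frac{12 \left(-68 - 3\right)}{43 + 6 + 2 \cdot 9} = 4694 + 12 \frac{1}{43 + 6 + 18} \left(-71\right) = 4694 + 12 \cdot \frac{1}{67} \left(-71\right) = 4694 - \frac{852}{67} = \frac{313646}{67}$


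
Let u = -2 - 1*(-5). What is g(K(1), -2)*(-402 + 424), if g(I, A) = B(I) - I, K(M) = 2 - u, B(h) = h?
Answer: 0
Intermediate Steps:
u = 3 (u = -2 + 5 = 3)
K(M) = -1 (K(M) = 2 - 1*3 = 2 - 3 = -1)
g(I, A) = 0 (g(I, A) = I - I = 0)
g(K(1), -2)*(-402 + 424) = 0*(-402 + 424) = 0*22 = 0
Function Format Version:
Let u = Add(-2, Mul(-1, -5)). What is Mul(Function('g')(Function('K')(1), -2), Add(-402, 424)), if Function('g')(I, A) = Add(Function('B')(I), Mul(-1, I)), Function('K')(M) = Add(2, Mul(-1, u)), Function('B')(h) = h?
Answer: 0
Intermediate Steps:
u = 3 (u = Add(-2, 5) = 3)
Function('K')(M) = -1 (Function('K')(M) = Add(2, Mul(-1, 3)) = Add(2, -3) = -1)
Function('g')(I, A) = 0 (Function('g')(I, A) = Add(I, Mul(-1, I)) = 0)
Mul(Function('g')(Function('K')(1), -2), Add(-402, 424)) = Mul(0, Add(-402, 424)) = Mul(0, 22) = 0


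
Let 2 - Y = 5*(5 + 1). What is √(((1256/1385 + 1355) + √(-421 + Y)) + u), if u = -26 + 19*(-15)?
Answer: √(2004366460 + 1918225*I*√449)/1385 ≈ 32.327 + 0.32774*I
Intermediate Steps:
Y = -28 (Y = 2 - 5*(5 + 1) = 2 - 5*6 = 2 - 1*30 = 2 - 30 = -28)
u = -311 (u = -26 - 285 = -311)
√(((1256/1385 + 1355) + √(-421 + Y)) + u) = √(((1256/1385 + 1355) + √(-421 - 28)) - 311) = √(((1256*(1/1385) + 1355) + √(-449)) - 311) = √(((1256/1385 + 1355) + I*√449) - 311) = √((1877931/1385 + I*√449) - 311) = √(1447196/1385 + I*√449)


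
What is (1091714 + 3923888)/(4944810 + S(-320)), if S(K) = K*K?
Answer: 2507801/2523605 ≈ 0.99374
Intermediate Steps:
S(K) = K²
(1091714 + 3923888)/(4944810 + S(-320)) = (1091714 + 3923888)/(4944810 + (-320)²) = 5015602/(4944810 + 102400) = 5015602/5047210 = 5015602*(1/5047210) = 2507801/2523605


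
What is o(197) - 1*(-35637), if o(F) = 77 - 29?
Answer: 35685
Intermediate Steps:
o(F) = 48
o(197) - 1*(-35637) = 48 - 1*(-35637) = 48 + 35637 = 35685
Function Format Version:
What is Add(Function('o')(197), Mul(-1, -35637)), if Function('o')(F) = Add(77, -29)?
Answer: 35685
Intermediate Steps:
Function('o')(F) = 48
Add(Function('o')(197), Mul(-1, -35637)) = Add(48, Mul(-1, -35637)) = Add(48, 35637) = 35685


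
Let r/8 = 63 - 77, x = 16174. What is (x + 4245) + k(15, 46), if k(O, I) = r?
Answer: 20307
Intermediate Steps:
r = -112 (r = 8*(63 - 77) = 8*(-14) = -112)
k(O, I) = -112
(x + 4245) + k(15, 46) = (16174 + 4245) - 112 = 20419 - 112 = 20307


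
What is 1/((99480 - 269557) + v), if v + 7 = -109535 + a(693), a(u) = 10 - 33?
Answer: -1/279642 ≈ -3.5760e-6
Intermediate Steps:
a(u) = -23
v = -109565 (v = -7 + (-109535 - 23) = -7 - 109558 = -109565)
1/((99480 - 269557) + v) = 1/((99480 - 269557) - 109565) = 1/(-170077 - 109565) = 1/(-279642) = -1/279642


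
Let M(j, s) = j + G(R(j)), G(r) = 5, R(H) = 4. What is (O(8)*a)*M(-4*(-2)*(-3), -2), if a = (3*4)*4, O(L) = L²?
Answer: -58368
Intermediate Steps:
M(j, s) = 5 + j (M(j, s) = j + 5 = 5 + j)
a = 48 (a = 12*4 = 48)
(O(8)*a)*M(-4*(-2)*(-3), -2) = (8²*48)*(5 - 4*(-2)*(-3)) = (64*48)*(5 + 8*(-3)) = 3072*(5 - 24) = 3072*(-19) = -58368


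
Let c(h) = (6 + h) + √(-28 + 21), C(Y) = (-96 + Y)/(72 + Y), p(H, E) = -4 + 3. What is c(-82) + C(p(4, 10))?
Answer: -5493/71 + I*√7 ≈ -77.366 + 2.6458*I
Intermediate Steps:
p(H, E) = -1
C(Y) = (-96 + Y)/(72 + Y)
c(h) = 6 + h + I*√7 (c(h) = (6 + h) + √(-7) = (6 + h) + I*√7 = 6 + h + I*√7)
c(-82) + C(p(4, 10)) = (6 - 82 + I*√7) + (-96 - 1)/(72 - 1) = (-76 + I*√7) - 97/71 = -5493/71 + I*√7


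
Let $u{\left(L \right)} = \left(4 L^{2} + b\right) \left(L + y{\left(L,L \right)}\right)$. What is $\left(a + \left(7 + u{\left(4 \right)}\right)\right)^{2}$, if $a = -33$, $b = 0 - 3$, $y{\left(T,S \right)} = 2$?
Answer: $115600$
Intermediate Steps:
$b = -3$
$u{\left(L \right)} = \left(-3 + 4 L^{2}\right) \left(2 + L\right)$ ($u{\left(L \right)} = \left(4 L^{2} - 3\right) \left(L + 2\right) = \left(-3 + 4 L^{2}\right) \left(2 + L\right)$)
$\left(a + \left(7 + u{\left(4 \right)}\right)\right)^{2} = \left(-33 + \left(7 + \left(-6 - 12 + 4 \cdot 4^{3} + 8 \cdot 4^{2}\right)\right)\right)^{2} = \left(-33 + \left(7 + \left(-6 - 12 + 4 \cdot 64 + 8 \cdot 16\right)\right)\right)^{2} = \left(-33 + \left(7 + \left(-6 - 12 + 256 + 128\right)\right)\right)^{2} = \left(-33 + \left(7 + 366\right)\right)^{2} = \left(-33 + 373\right)^{2} = 340^{2} = 115600$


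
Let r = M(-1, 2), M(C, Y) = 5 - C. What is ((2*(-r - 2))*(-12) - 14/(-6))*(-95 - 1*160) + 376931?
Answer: 327376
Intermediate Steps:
r = 6 (r = 5 - 1*(-1) = 5 + 1 = 6)
((2*(-r - 2))*(-12) - 14/(-6))*(-95 - 1*160) + 376931 = ((2*(-1*6 - 2))*(-12) - 14/(-6))*(-95 - 1*160) + 376931 = ((2*(-6 - 2))*(-12) - 14*(-⅙))*(-95 - 160) + 376931 = ((2*(-8))*(-12) + 7/3)*(-255) + 376931 = (-16*(-12) + 7/3)*(-255) + 376931 = (192 + 7/3)*(-255) + 376931 = (583/3)*(-255) + 376931 = -49555 + 376931 = 327376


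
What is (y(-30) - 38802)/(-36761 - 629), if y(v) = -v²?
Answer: 19851/18695 ≈ 1.0618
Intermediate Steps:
(y(-30) - 38802)/(-36761 - 629) = (-1*(-30)² - 38802)/(-36761 - 629) = (-1*900 - 38802)/(-37390) = (-900 - 38802)*(-1/37390) = -39702*(-1/37390) = 19851/18695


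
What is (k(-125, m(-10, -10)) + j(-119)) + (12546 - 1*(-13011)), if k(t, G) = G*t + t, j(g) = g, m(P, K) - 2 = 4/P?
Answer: 25113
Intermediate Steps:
m(P, K) = 2 + 4/P
k(t, G) = t + G*t
(k(-125, m(-10, -10)) + j(-119)) + (12546 - 1*(-13011)) = (-125*(1 + (2 + 4/(-10))) - 119) + (12546 - 1*(-13011)) = (-125*(1 + (2 + 4*(-1/10))) - 119) + (12546 + 13011) = (-125*(1 + (2 - 2/5)) - 119) + 25557 = (-125*(1 + 8/5) - 119) + 25557 = (-125*13/5 - 119) + 25557 = (-325 - 119) + 25557 = -444 + 25557 = 25113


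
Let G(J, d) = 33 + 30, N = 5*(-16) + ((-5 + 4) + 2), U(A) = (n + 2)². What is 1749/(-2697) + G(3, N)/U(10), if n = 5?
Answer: 4010/6293 ≈ 0.63722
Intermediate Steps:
U(A) = 49 (U(A) = (5 + 2)² = 7² = 49)
N = -79 (N = -80 + (-1 + 2) = -80 + 1 = -79)
G(J, d) = 63
1749/(-2697) + G(3, N)/U(10) = 1749/(-2697) + 63/49 = 1749*(-1/2697) + 63*(1/49) = -583/899 + 9/7 = 4010/6293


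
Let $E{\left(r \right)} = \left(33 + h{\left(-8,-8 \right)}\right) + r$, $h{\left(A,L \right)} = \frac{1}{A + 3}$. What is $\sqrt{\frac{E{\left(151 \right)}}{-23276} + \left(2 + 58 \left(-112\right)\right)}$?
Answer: $\frac{i \sqrt{41567495145}}{2530} \approx 80.585 i$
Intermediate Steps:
$h{\left(A,L \right)} = \frac{1}{3 + A}$
$E{\left(r \right)} = \frac{164}{5} + r$ ($E{\left(r \right)} = \left(33 + \frac{1}{3 - 8}\right) + r = \left(33 + \frac{1}{-5}\right) + r = \left(33 - \frac{1}{5}\right) + r = \frac{164}{5} + r$)
$\sqrt{\frac{E{\left(151 \right)}}{-23276} + \left(2 + 58 \left(-112\right)\right)} = \sqrt{\frac{\frac{164}{5} + 151}{-23276} + \left(2 + 58 \left(-112\right)\right)} = \sqrt{\frac{919}{5} \left(- \frac{1}{23276}\right) + \left(2 - 6496\right)} = \sqrt{- \frac{919}{116380} - 6494} = \sqrt{- \frac{755772639}{116380}} = \frac{i \sqrt{41567495145}}{2530}$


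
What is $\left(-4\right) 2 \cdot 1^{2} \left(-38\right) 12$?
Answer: $3648$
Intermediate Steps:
$\left(-4\right) 2 \cdot 1^{2} \left(-38\right) 12 = \left(-8\right) 1 \left(-38\right) 12 = \left(-8\right) \left(-38\right) 12 = 304 \cdot 12 = 3648$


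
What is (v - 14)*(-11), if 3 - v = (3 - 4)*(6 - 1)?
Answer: 66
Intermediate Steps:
v = 8 (v = 3 - (3 - 4)*(6 - 1) = 3 - (-1)*5 = 3 - 1*(-5) = 3 + 5 = 8)
(v - 14)*(-11) = (8 - 14)*(-11) = -6*(-11) = 66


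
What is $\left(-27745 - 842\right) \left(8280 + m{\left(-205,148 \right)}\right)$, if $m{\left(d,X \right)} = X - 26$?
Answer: $-240187974$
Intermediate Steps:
$m{\left(d,X \right)} = -26 + X$
$\left(-27745 - 842\right) \left(8280 + m{\left(-205,148 \right)}\right) = \left(-27745 - 842\right) \left(8280 + \left(-26 + 148\right)\right) = - 28587 \left(8280 + 122\right) = \left(-28587\right) 8402 = -240187974$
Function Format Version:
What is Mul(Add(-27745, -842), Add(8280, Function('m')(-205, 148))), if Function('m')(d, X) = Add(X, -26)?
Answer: -240187974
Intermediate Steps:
Function('m')(d, X) = Add(-26, X)
Mul(Add(-27745, -842), Add(8280, Function('m')(-205, 148))) = Mul(Add(-27745, -842), Add(8280, Add(-26, 148))) = Mul(-28587, Add(8280, 122)) = Mul(-28587, 8402) = -240187974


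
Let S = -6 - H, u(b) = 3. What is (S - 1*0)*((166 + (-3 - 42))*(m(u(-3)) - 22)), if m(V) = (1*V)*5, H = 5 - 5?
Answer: 5082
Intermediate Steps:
H = 0
m(V) = 5*V (m(V) = V*5 = 5*V)
S = -6 (S = -6 - 1*0 = -6 + 0 = -6)
(S - 1*0)*((166 + (-3 - 42))*(m(u(-3)) - 22)) = (-6 - 1*0)*((166 + (-3 - 42))*(5*3 - 22)) = (-6 + 0)*((166 - 45)*(15 - 22)) = -726*(-7) = -6*(-847) = 5082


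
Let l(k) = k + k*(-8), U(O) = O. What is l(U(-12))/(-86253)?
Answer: -28/28751 ≈ -0.00097388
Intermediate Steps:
l(k) = -7*k (l(k) = k - 8*k = -7*k)
l(U(-12))/(-86253) = -7*(-12)/(-86253) = 84*(-1/86253) = -28/28751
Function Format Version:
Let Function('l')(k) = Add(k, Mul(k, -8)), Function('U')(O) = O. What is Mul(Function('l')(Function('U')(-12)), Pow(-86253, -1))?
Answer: Rational(-28, 28751) ≈ -0.00097388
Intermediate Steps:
Function('l')(k) = Mul(-7, k) (Function('l')(k) = Add(k, Mul(-8, k)) = Mul(-7, k))
Mul(Function('l')(Function('U')(-12)), Pow(-86253, -1)) = Mul(Mul(-7, -12), Pow(-86253, -1)) = Mul(84, Rational(-1, 86253)) = Rational(-28, 28751)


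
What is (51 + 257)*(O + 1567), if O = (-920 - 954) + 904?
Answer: 183876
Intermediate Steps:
O = -970 (O = -1874 + 904 = -970)
(51 + 257)*(O + 1567) = (51 + 257)*(-970 + 1567) = 308*597 = 183876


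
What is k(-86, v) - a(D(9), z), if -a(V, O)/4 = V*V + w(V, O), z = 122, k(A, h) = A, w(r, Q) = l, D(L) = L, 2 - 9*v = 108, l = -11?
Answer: 194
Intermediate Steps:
v = -106/9 (v = 2/9 - ⅑*108 = 2/9 - 12 = -106/9 ≈ -11.778)
w(r, Q) = -11
a(V, O) = 44 - 4*V² (a(V, O) = -4*(V*V - 11) = -4*(V² - 11) = -4*(-11 + V²) = 44 - 4*V²)
k(-86, v) - a(D(9), z) = -86 - (44 - 4*9²) = -86 - (44 - 4*81) = -86 - (44 - 324) = -86 - 1*(-280) = -86 + 280 = 194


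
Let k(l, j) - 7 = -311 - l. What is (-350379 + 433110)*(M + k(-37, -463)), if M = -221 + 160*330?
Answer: 4327824072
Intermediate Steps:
k(l, j) = -304 - l (k(l, j) = 7 + (-311 - l) = -304 - l)
M = 52579 (M = -221 + 52800 = 52579)
(-350379 + 433110)*(M + k(-37, -463)) = (-350379 + 433110)*(52579 + (-304 - 1*(-37))) = 82731*(52579 + (-304 + 37)) = 82731*(52579 - 267) = 82731*52312 = 4327824072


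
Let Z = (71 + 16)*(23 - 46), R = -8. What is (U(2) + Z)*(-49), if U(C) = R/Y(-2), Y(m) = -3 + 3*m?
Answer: 882049/9 ≈ 98006.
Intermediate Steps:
Z = -2001 (Z = 87*(-23) = -2001)
U(C) = 8/9 (U(C) = -8/(-3 + 3*(-2)) = -8/(-3 - 6) = -8/(-9) = -8*(-⅑) = 8/9)
(U(2) + Z)*(-49) = (8/9 - 2001)*(-49) = -18001/9*(-49) = 882049/9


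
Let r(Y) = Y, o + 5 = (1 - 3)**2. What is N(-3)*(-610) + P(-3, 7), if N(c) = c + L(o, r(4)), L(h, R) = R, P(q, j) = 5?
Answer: -605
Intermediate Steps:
o = -1 (o = -5 + (1 - 3)**2 = -5 + (-2)**2 = -5 + 4 = -1)
N(c) = 4 + c (N(c) = c + 4 = 4 + c)
N(-3)*(-610) + P(-3, 7) = (4 - 3)*(-610) + 5 = 1*(-610) + 5 = -610 + 5 = -605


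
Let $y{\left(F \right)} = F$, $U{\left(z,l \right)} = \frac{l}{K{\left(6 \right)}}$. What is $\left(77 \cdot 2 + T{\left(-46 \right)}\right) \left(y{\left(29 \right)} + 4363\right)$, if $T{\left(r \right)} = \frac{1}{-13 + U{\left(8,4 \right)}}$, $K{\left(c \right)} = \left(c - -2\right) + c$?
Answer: $\frac{60166008}{89} \approx 6.7602 \cdot 10^{5}$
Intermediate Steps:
$K{\left(c \right)} = 2 + 2 c$ ($K{\left(c \right)} = \left(c + 2\right) + c = \left(2 + c\right) + c = 2 + 2 c$)
$U{\left(z,l \right)} = \frac{l}{14}$ ($U{\left(z,l \right)} = \frac{l}{2 + 2 \cdot 6} = \frac{l}{2 + 12} = \frac{l}{14}$)
$T{\left(r \right)} = - \frac{7}{89}$ ($T{\left(r \right)} = \frac{1}{-13 + \frac{1}{14} \cdot 4} = \frac{1}{-13 + \frac{2}{7}} = \frac{1}{- \frac{89}{7}} = - \frac{7}{89}$)
$\left(77 \cdot 2 + T{\left(-46 \right)}\right) \left(y{\left(29 \right)} + 4363\right) = \left(77 \cdot 2 - \frac{7}{89}\right) \left(29 + 4363\right) = \left(154 - \frac{7}{89}\right) 4392 = \frac{13699}{89} \cdot 4392 = \frac{60166008}{89}$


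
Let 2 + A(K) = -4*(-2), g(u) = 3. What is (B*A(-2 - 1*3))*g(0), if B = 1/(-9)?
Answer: -2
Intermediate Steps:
A(K) = 6 (A(K) = -2 - 4*(-2) = -2 + 8 = 6)
B = -1/9 ≈ -0.11111
(B*A(-2 - 1*3))*g(0) = -1/9*6*3 = -2/3*3 = -2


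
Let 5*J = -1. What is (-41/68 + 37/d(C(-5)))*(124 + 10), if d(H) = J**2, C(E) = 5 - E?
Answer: 4211553/34 ≈ 1.2387e+5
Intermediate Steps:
J = -1/5 (J = (1/5)*(-1) = -1/5 ≈ -0.20000)
d(H) = 1/25 (d(H) = (-1/5)**2 = 1/25)
(-41/68 + 37/d(C(-5)))*(124 + 10) = (-41/68 + 37/(1/25))*(124 + 10) = (-41*1/68 + 37*25)*134 = (-41/68 + 925)*134 = (62859/68)*134 = 4211553/34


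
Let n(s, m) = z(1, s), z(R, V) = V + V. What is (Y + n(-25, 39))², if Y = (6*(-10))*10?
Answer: 422500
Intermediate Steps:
z(R, V) = 2*V
n(s, m) = 2*s
Y = -600 (Y = -60*10 = -600)
(Y + n(-25, 39))² = (-600 + 2*(-25))² = (-600 - 50)² = (-650)² = 422500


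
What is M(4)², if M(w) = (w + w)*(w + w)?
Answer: 4096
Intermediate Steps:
M(w) = 4*w² (M(w) = (2*w)*(2*w) = 4*w²)
M(4)² = (4*4²)² = (4*16)² = 64² = 4096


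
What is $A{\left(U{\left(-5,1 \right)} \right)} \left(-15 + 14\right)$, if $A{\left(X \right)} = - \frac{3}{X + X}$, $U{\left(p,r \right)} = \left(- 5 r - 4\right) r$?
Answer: $- \frac{1}{6} \approx -0.16667$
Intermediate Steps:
$U{\left(p,r \right)} = r \left(-4 - 5 r\right)$ ($U{\left(p,r \right)} = \left(-4 - 5 r\right) r = r \left(-4 - 5 r\right)$)
$A{\left(X \right)} = - \frac{3}{2 X}$
$A{\left(U{\left(-5,1 \right)} \right)} \left(-15 + 14\right) = - \frac{3}{2 \left(\left(-1\right) 1 \left(4 + 5 \cdot 1\right)\right)} \left(-15 + 14\right) = - \frac{3}{2 \left(\left(-1\right) 1 \left(4 + 5\right)\right)} \left(-1\right) = - \frac{3}{2 \left(\left(-1\right) 1 \cdot 9\right)} \left(-1\right) = - \frac{3}{2 \left(-9\right)} \left(-1\right) = \left(- \frac{3}{2}\right) \left(- \frac{1}{9}\right) \left(-1\right) = \frac{1}{6} \left(-1\right) = - \frac{1}{6}$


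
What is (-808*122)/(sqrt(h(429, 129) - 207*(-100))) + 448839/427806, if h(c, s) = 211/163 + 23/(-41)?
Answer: 49871/47534 - 49288*sqrt(924546282366)/69171501 ≈ -684.09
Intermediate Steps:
h(c, s) = 4902/6683 (h(c, s) = 211*(1/163) + 23*(-1/41) = 211/163 - 23/41 = 4902/6683)
(-808*122)/(sqrt(h(429, 129) - 207*(-100))) + 448839/427806 = (-808*122)/(sqrt(4902/6683 - 207*(-100))) + 448839/427806 = -98576/sqrt(4902/6683 + 20700) + 448839*(1/427806) = -98576*sqrt(924546282366)/138343002 + 49871/47534 = -49288*sqrt(924546282366)/69171501 + 49871/47534 = 49871/47534 - 49288*sqrt(924546282366)/69171501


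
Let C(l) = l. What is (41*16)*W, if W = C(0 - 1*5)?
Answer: -3280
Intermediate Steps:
W = -5 (W = 0 - 1*5 = 0 - 5 = -5)
(41*16)*W = (41*16)*(-5) = 656*(-5) = -3280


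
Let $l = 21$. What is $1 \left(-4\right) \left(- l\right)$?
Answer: $84$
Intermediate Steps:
$1 \left(-4\right) \left(- l\right) = 1 \left(-4\right) \left(\left(-1\right) 21\right) = \left(-4\right) \left(-21\right) = 84$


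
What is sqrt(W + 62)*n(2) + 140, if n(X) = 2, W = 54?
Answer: 140 + 4*sqrt(29) ≈ 161.54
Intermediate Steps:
sqrt(W + 62)*n(2) + 140 = sqrt(54 + 62)*2 + 140 = sqrt(116)*2 + 140 = (2*sqrt(29))*2 + 140 = 4*sqrt(29) + 140 = 140 + 4*sqrt(29)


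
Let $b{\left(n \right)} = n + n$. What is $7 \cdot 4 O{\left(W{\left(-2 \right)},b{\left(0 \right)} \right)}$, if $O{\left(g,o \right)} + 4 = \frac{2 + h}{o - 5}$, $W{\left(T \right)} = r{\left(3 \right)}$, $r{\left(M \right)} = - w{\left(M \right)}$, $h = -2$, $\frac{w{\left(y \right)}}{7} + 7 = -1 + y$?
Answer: $-112$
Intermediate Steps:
$b{\left(n \right)} = 2 n$
$w{\left(y \right)} = -56 + 7 y$ ($w{\left(y \right)} = -49 + 7 \left(-1 + y\right) = -49 + \left(-7 + 7 y\right) = -56 + 7 y$)
$r{\left(M \right)} = 56 - 7 M$ ($r{\left(M \right)} = - (-56 + 7 M) = 56 - 7 M$)
$W{\left(T \right)} = 35$ ($W{\left(T \right)} = 56 - 21 = 35$)
$O{\left(g,o \right)} = -4$ ($O{\left(g,o \right)} = -4 + \frac{2 - 2}{o - 5} = -4 + \frac{0}{-5 + o} = -4 + 0 = -4$)
$7 \cdot 4 O{\left(W{\left(-2 \right)},b{\left(0 \right)} \right)} = 7 \cdot 4 \left(-4\right) = 28 \left(-4\right) = -112$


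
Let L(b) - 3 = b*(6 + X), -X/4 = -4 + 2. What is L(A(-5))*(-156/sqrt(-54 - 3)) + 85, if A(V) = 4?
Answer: 85 + 3068*I*sqrt(57)/19 ≈ 85.0 + 1219.1*I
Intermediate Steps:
X = 8 (X = -4*(-4 + 2) = -4*(-2) = 8)
L(b) = 3 + 14*b (L(b) = 3 + b*(6 + 8) = 3 + b*14 = 3 + 14*b)
L(A(-5))*(-156/sqrt(-54 - 3)) + 85 = (3 + 14*4)*(-156/sqrt(-54 - 3)) + 85 = (3 + 56)*(-156*(-I*sqrt(57)/57)) + 85 = 59*(-156*(-I*sqrt(57)/57)) + 85 = 59*(-(-52)*I*sqrt(57)/19) + 85 = 59*(52*I*sqrt(57)/19) + 85 = 3068*I*sqrt(57)/19 + 85 = 85 + 3068*I*sqrt(57)/19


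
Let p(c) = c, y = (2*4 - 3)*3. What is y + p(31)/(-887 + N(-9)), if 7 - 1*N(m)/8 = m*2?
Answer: 10274/687 ≈ 14.955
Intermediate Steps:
N(m) = 56 - 16*m (N(m) = 56 - 8*m*2 = 56 - 16*m)
y = 15 (y = (8 - 3)*3 = 5*3 = 15)
y + p(31)/(-887 + N(-9)) = 15 + 31/(-887 + (56 - 16*(-9))) = 15 + 31/(-887 + (56 + 144)) = 15 + 31/(-887 + 200) = 15 + 31/(-687) = 15 - 1/687*31 = 15 - 31/687 = 10274/687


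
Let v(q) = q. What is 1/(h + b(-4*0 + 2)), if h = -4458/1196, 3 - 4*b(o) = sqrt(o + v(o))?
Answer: -1196/4159 ≈ -0.28757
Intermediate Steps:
b(o) = 3/4 - sqrt(2)*sqrt(o)/4 (b(o) = 3/4 - sqrt(o + o)/4 = 3/4 - sqrt(2)*sqrt(o)/4)
h = -2229/598 (h = -4458*1/1196 = -2229/598 ≈ -3.7274)
1/(h + b(-4*0 + 2)) = 1/(-2229/598 + (3/4 - sqrt(2)*sqrt(-4*0 + 2)/4)) = 1/(-2229/598 + (3/4 - sqrt(2)*sqrt(0 + 2)/4)) = 1/(-2229/598 + (3/4 - sqrt(2)*sqrt(2)/4)) = 1/(-2229/598 + (3/4 - 1/2)) = 1/(-2229/598 + 1/4) = 1/(-4159/1196) = -1196/4159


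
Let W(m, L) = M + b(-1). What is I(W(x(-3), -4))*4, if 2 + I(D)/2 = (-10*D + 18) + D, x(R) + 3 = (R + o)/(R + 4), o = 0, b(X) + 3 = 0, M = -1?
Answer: 416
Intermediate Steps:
b(X) = -3 (b(X) = -3 + 0 = -3)
x(R) = -3 + R/(4 + R) (x(R) = -3 + (R + 0)/(R + 4) = -3 + R/(4 + R))
W(m, L) = -4 (W(m, L) = -1 - 3 = -4)
I(D) = 32 - 18*D (I(D) = -4 + 2*((-10*D + 18) + D) = -4 + 2*((18 - 10*D) + D) = -4 + 2*(18 - 9*D) = -4 + (36 - 18*D) = 32 - 18*D)
I(W(x(-3), -4))*4 = (32 - 18*(-4))*4 = (32 + 72)*4 = 104*4 = 416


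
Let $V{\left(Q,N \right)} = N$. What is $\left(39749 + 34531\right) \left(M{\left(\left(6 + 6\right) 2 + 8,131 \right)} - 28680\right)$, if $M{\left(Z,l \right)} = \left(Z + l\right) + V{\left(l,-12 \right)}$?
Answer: $-2119134120$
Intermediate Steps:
$M{\left(Z,l \right)} = -12 + Z + l$ ($M{\left(Z,l \right)} = \left(Z + l\right) - 12 = -12 + Z + l$)
$\left(39749 + 34531\right) \left(M{\left(\left(6 + 6\right) 2 + 8,131 \right)} - 28680\right) = \left(39749 + 34531\right) \left(\left(-12 + \left(\left(6 + 6\right) 2 + 8\right) + 131\right) - 28680\right) = 74280 \left(\left(-12 + \left(12 \cdot 2 + 8\right) + 131\right) - 28680\right) = 74280 \left(\left(-12 + \left(24 + 8\right) + 131\right) - 28680\right) = 74280 \left(\left(-12 + 32 + 131\right) - 28680\right) = 74280 \left(151 - 28680\right) = 74280 \left(-28529\right) = -2119134120$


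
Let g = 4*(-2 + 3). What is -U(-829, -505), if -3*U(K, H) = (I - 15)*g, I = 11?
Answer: -16/3 ≈ -5.3333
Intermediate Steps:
g = 4 (g = 4*1 = 4)
U(K, H) = 16/3 (U(K, H) = -(11 - 15)*4/3 = -(-4)*4/3 = -⅓*(-16) = 16/3)
-U(-829, -505) = -1*16/3 = -16/3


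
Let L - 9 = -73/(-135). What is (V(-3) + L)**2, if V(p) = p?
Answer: 779689/18225 ≈ 42.781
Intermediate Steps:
L = 1288/135 (L = 9 - 73/(-135) = 9 - 73*(-1/135) = 9 + 73/135 = 1288/135 ≈ 9.5407)
(V(-3) + L)**2 = (-3 + 1288/135)**2 = (883/135)**2 = 779689/18225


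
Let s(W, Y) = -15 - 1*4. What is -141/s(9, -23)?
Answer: 141/19 ≈ 7.4211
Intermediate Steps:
s(W, Y) = -19 (s(W, Y) = -15 - 4 = -19)
-141/s(9, -23) = -141/(-19) = -141*(-1/19) = 141/19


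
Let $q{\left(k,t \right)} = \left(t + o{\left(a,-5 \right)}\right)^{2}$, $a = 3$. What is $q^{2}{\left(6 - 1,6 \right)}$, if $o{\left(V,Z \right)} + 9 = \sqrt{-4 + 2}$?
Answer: $\left(-3 + i \sqrt{2}\right)^{4} \approx -23.0 - 118.79 i$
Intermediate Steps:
$o{\left(V,Z \right)} = -9 + i \sqrt{2}$ ($o{\left(V,Z \right)} = -9 + \sqrt{-4 + 2} = -9 + \sqrt{-2} = -9 + i \sqrt{2}$)
$q{\left(k,t \right)} = \left(-9 + t + i \sqrt{2}\right)^{2}$ ($q{\left(k,t \right)} = \left(t - \left(9 - i \sqrt{2}\right)\right)^{2} = \left(-9 + t + i \sqrt{2}\right)^{2}$)
$q^{2}{\left(6 - 1,6 \right)} = \left(\left(-9 + 6 + i \sqrt{2}\right)^{2}\right)^{2} = \left(\left(-3 + i \sqrt{2}\right)^{2}\right)^{2} = \left(-3 + i \sqrt{2}\right)^{4}$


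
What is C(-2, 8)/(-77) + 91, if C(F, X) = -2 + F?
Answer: 7011/77 ≈ 91.052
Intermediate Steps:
C(-2, 8)/(-77) + 91 = (-2 - 2)/(-77) + 91 = -1/77*(-4) + 91 = 4/77 + 91 = 7011/77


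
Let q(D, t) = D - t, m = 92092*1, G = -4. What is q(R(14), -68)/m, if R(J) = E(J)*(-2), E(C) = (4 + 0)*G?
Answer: 25/23023 ≈ 0.0010859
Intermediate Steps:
E(C) = -16 (E(C) = (4 + 0)*(-4) = 4*(-4) = -16)
R(J) = 32 (R(J) = -16*(-2) = 32)
m = 92092
q(R(14), -68)/m = (32 - 1*(-68))/92092 = (32 + 68)*(1/92092) = 100*(1/92092) = 25/23023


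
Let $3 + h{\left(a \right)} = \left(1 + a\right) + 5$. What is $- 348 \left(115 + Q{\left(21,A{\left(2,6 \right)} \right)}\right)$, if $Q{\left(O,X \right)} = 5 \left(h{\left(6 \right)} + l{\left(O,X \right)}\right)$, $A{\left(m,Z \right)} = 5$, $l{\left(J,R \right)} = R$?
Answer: $-64380$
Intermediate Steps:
$h{\left(a \right)} = 3 + a$ ($h{\left(a \right)} = -3 + \left(\left(1 + a\right) + 5\right) = -3 + \left(6 + a\right) = 3 + a$)
$Q{\left(O,X \right)} = 45 + 5 X$ ($Q{\left(O,X \right)} = 5 \left(\left(3 + 6\right) + X\right) = 5 \left(9 + X\right) = 45 + 5 X$)
$- 348 \left(115 + Q{\left(21,A{\left(2,6 \right)} \right)}\right) = - 348 \left(115 + \left(45 + 5 \cdot 5\right)\right) = - 348 \left(115 + \left(45 + 25\right)\right) = - 348 \left(115 + 70\right) = \left(-348\right) 185 = -64380$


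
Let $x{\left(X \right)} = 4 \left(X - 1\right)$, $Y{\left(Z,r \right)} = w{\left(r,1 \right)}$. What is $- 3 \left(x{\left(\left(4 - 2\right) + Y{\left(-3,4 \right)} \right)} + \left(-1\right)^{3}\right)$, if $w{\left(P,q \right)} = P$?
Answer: $-57$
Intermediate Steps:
$Y{\left(Z,r \right)} = r$
$x{\left(X \right)} = -4 + 4 X$ ($x{\left(X \right)} = 4 \left(-1 + X\right) = -4 + 4 X$)
$- 3 \left(x{\left(\left(4 - 2\right) + Y{\left(-3,4 \right)} \right)} + \left(-1\right)^{3}\right) = - 3 \left(\left(-4 + 4 \left(\left(4 - 2\right) + 4\right)\right) + \left(-1\right)^{3}\right) = - 3 \left(\left(-4 + 4 \left(2 + 4\right)\right) - 1\right) = - 3 \left(\left(-4 + 4 \cdot 6\right) - 1\right) = - 3 \left(\left(-4 + 24\right) - 1\right) = - 3 \left(20 - 1\right) = \left(-3\right) 19 = -57$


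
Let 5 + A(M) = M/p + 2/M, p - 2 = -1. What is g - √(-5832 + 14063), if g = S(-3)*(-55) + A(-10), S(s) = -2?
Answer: 474/5 - √8231 ≈ 4.0751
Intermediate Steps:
p = 1 (p = 2 - 1 = 1)
A(M) = -5 + M + 2/M (A(M) = -5 + (M/1 + 2/M) = -5 + (M*1 + 2/M) = -5 + (M + 2/M) = -5 + M + 2/M)
g = 474/5 (g = -2*(-55) + (-5 - 10 + 2/(-10)) = 110 + (-5 - 10 + 2*(-⅒)) = 110 + (-5 - 10 - ⅕) = 110 - 76/5 = 474/5 ≈ 94.800)
g - √(-5832 + 14063) = 474/5 - √(-5832 + 14063) = 474/5 - √8231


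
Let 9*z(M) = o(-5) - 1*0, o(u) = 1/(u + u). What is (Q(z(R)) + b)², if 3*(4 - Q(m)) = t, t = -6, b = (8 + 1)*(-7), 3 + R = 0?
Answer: 3249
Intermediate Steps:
R = -3 (R = -3 + 0 = -3)
o(u) = 1/(2*u)
z(M) = -1/90 (z(M) = ((½)/(-5) - 1*0)/9 = ((½)*(-⅕) + 0)/9 = (-⅒ + 0)/9 = (⅑)*(-⅒) = -1/90)
b = -63 (b = 9*(-7) = -63)
Q(m) = 6 (Q(m) = 4 - ⅓*(-6) = 4 + 2 = 6)
(Q(z(R)) + b)² = (6 - 63)² = (-57)² = 3249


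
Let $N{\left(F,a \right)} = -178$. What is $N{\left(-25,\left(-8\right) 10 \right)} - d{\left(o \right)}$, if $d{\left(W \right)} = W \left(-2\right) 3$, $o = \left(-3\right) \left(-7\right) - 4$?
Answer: $-76$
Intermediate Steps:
$o = 17$ ($o = 21 - 4 = 17$)
$d{\left(W \right)} = - 6 W$ ($d{\left(W \right)} = - 2 W 3 = - 6 W$)
$N{\left(-25,\left(-8\right) 10 \right)} - d{\left(o \right)} = -178 - \left(-6\right) 17 = -178 - -102 = -178 + 102 = -76$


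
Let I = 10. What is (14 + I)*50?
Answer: 1200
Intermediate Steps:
(14 + I)*50 = (14 + 10)*50 = 24*50 = 1200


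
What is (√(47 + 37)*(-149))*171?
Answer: -50958*√21 ≈ -2.3352e+5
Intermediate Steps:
(√(47 + 37)*(-149))*171 = (√84*(-149))*171 = ((2*√21)*(-149))*171 = -298*√21*171 = -50958*√21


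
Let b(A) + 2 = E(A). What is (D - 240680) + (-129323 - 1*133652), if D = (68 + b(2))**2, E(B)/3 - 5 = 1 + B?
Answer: -495555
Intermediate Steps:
E(B) = 18 + 3*B (E(B) = 15 + 3*(1 + B) = 15 + (3 + 3*B) = 18 + 3*B)
b(A) = 16 + 3*A (b(A) = -2 + (18 + 3*A) = 16 + 3*A)
D = 8100 (D = (68 + (16 + 3*2))**2 = (68 + (16 + 6))**2 = (68 + 22)**2 = 90**2 = 8100)
(D - 240680) + (-129323 - 1*133652) = (8100 - 240680) + (-129323 - 1*133652) = -232580 + (-129323 - 133652) = -232580 - 262975 = -495555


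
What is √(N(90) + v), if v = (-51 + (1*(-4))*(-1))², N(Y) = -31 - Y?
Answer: 6*√58 ≈ 45.695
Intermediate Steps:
v = 2209 (v = (-51 - 4*(-1))² = (-51 + 4)² = (-47)² = 2209)
√(N(90) + v) = √((-31 - 1*90) + 2209) = √((-31 - 90) + 2209) = √(-121 + 2209) = √2088 = 6*√58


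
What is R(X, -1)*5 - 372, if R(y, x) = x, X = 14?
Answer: -377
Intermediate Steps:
R(X, -1)*5 - 372 = -1*5 - 372 = -5 - 372 = -377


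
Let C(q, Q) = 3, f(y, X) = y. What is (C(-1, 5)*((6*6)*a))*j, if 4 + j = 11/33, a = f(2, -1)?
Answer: -792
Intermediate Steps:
a = 2
j = -11/3 (j = -4 + 11/33 = -4 + 11*(1/33) = -4 + 1/3 = -11/3 ≈ -3.6667)
(C(-1, 5)*((6*6)*a))*j = (3*((6*6)*2))*(-11/3) = (3*(36*2))*(-11/3) = (3*72)*(-11/3) = 216*(-11/3) = -792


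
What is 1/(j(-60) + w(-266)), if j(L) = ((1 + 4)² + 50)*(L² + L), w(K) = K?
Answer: 1/265234 ≈ 3.7703e-6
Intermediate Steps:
j(L) = 75*L + 75*L² (j(L) = (5² + 50)*(L + L²) = (25 + 50)*(L + L²) = 75*(L + L²) = 75*L + 75*L²)
1/(j(-60) + w(-266)) = 1/(75*(-60)*(1 - 60) - 266) = 1/(75*(-60)*(-59) - 266) = 1/(265500 - 266) = 1/265234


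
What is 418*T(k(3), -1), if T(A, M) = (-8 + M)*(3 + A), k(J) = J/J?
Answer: -15048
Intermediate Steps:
k(J) = 1
418*T(k(3), -1) = 418*(-24 - 8*1 + 3*(-1) + 1*(-1)) = 418*(-24 - 8 - 3 - 1) = 418*(-36) = -15048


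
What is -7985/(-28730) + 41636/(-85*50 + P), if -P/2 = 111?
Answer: -1115859/123539 ≈ -9.0324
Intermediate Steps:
P = -222 (P = -2*111 = -222)
-7985/(-28730) + 41636/(-85*50 + P) = -7985/(-28730) + 41636/(-85*50 - 222) = -7985*(-1/28730) + 41636/(-4250 - 222) = 1597/5746 + 41636/(-4472) = 1597/5746 + 41636*(-1/4472) = 1597/5746 - 10409/1118 = -1115859/123539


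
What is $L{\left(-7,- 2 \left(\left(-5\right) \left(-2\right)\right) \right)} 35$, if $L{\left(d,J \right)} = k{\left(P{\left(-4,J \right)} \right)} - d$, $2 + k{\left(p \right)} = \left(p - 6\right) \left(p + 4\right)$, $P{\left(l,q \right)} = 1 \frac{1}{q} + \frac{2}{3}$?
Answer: $- \frac{500297}{720} \approx -694.86$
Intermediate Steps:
$P{\left(l,q \right)} = \frac{2}{3} + \frac{1}{q}$ ($P{\left(l,q \right)} = \frac{1}{q} + 2 \cdot \frac{1}{3} = \frac{1}{q} + \frac{2}{3} = \frac{2}{3} + \frac{1}{q}$)
$k{\left(p \right)} = -2 + \left(-6 + p\right) \left(4 + p\right)$ ($k{\left(p \right)} = -2 + \left(p - 6\right) \left(p + 4\right) = -2 + \left(-6 + p\right) \left(4 + p\right)$)
$L{\left(d,J \right)} = - \frac{82}{3} + \left(\frac{2}{3} + \frac{1}{J}\right)^{2} - d - \frac{2}{J}$ ($L{\left(d,J \right)} = \left(-26 + \left(\frac{2}{3} + \frac{1}{J}\right)^{2} - 2 \left(\frac{2}{3} + \frac{1}{J}\right)\right) - d = \left(-26 + \left(\frac{2}{3} + \frac{1}{J}\right)^{2} - \left(\frac{4}{3} + \frac{2}{J}\right)\right) - d = \left(- \frac{82}{3} + \left(\frac{2}{3} + \frac{1}{J}\right)^{2} - \frac{2}{J}\right) - d = - \frac{82}{3} + \left(\frac{2}{3} + \frac{1}{J}\right)^{2} - d - \frac{2}{J}$)
$L{\left(-7,- 2 \left(\left(-5\right) \left(-2\right)\right) \right)} 35 = \left(- \frac{242}{9} + \frac{1}{400} - -7 - \frac{2}{3 \left(- 2 \left(\left(-5\right) \left(-2\right)\right)\right)}\right) 35 = \left(- \frac{242}{9} + \frac{1}{400} + 7 - \frac{2}{3 \left(\left(-2\right) 10\right)}\right) 35 = \left(- \frac{242}{9} + \frac{1}{400} + 7 - \frac{2}{3 \left(-20\right)}\right) 35 = \left(- \frac{242}{9} + \frac{1}{400} + 7 - - \frac{1}{30}\right) 35 = \left(- \frac{242}{9} + \frac{1}{400} + 7 + \frac{1}{30}\right) 35 = \left(- \frac{71471}{3600}\right) 35 = - \frac{500297}{720}$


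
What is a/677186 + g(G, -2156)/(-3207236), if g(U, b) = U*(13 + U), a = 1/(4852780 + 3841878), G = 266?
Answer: -109241165124348949/4720971750226749892 ≈ -0.023140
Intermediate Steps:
a = 1/8694658 ≈ 1.1501e-7
a/677186 + g(G, -2156)/(-3207236) = (1/8694658)/677186 + (266*(13 + 266))/(-3207236) = (1/8694658)*(1/677186) + (266*279)*(-1/3207236) = 1/5887900672388 + 74214*(-1/3207236) = 1/5887900672388 - 37107/1603618 = -109241165124348949/4720971750226749892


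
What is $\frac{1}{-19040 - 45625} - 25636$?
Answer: $- \frac{1657751941}{64665} \approx -25636.0$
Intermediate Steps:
$\frac{1}{-19040 - 45625} - 25636 = \frac{1}{-64665} - 25636 = - \frac{1}{64665} - 25636 = - \frac{1657751941}{64665}$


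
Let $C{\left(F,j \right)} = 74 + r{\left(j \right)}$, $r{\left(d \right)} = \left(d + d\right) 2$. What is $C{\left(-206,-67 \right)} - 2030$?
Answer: $-2224$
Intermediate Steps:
$r{\left(d \right)} = 4 d$ ($r{\left(d \right)} = 2 d 2 = 4 d$)
$C{\left(F,j \right)} = 74 + 4 j$
$C{\left(-206,-67 \right)} - 2030 = \left(74 + 4 \left(-67\right)\right) - 2030 = \left(74 - 268\right) - 2030 = -194 - 2030 = -2224$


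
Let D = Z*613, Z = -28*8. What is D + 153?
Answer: -137159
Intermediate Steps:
Z = -224
D = -137312 (D = -224*613 = -137312)
D + 153 = -137312 + 153 = -137159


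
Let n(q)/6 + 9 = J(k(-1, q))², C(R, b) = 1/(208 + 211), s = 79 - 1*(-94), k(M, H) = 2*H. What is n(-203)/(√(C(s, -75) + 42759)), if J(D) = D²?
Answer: 81512720661*√7506813218/8958011 ≈ 7.8839e+8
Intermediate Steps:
s = 173 (s = 79 + 94 = 173)
C(R, b) = 1/419
n(q) = -54 + 96*q⁴ (n(q) = -54 + 6*((2*q)²)² = -54 + 6*(4*q²)² = -54 + 6*(16*q⁴) = -54 + 96*q⁴)
n(-203)/(√(C(s, -75) + 42759)) = (-54 + 96*(-203)⁴)/(√(1/419 + 42759)) = (-54 + 96*1698181681)/(√(17916022/419)) = (-54 + 163025441376)/((√7506813218/419)) = 163025441322*(√7506813218/17916022) = 81512720661*√7506813218/8958011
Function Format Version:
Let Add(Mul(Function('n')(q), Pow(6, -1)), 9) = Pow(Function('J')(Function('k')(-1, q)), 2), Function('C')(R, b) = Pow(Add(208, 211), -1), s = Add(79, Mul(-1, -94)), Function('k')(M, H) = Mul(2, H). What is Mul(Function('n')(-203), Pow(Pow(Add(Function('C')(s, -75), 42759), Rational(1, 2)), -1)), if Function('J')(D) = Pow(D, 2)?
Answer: Mul(Rational(81512720661, 8958011), Pow(7506813218, Rational(1, 2))) ≈ 7.8839e+8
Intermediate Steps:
s = 173 (s = Add(79, 94) = 173)
Function('C')(R, b) = Rational(1, 419) (Function('C')(R, b) = Pow(419, -1) = Rational(1, 419))
Function('n')(q) = Add(-54, Mul(96, Pow(q, 4))) (Function('n')(q) = Add(-54, Mul(6, Pow(Pow(Mul(2, q), 2), 2))) = Add(-54, Mul(6, Pow(Mul(4, Pow(q, 2)), 2))) = Add(-54, Mul(6, Mul(16, Pow(q, 4)))) = Add(-54, Mul(96, Pow(q, 4))))
Mul(Function('n')(-203), Pow(Pow(Add(Function('C')(s, -75), 42759), Rational(1, 2)), -1)) = Mul(Add(-54, Mul(96, Pow(-203, 4))), Pow(Pow(Add(Rational(1, 419), 42759), Rational(1, 2)), -1)) = Mul(Add(-54, Mul(96, 1698181681)), Pow(Pow(Rational(17916022, 419), Rational(1, 2)), -1)) = Mul(Add(-54, 163025441376), Pow(Mul(Rational(1, 419), Pow(7506813218, Rational(1, 2))), -1)) = Mul(163025441322, Mul(Rational(1, 17916022), Pow(7506813218, Rational(1, 2)))) = Mul(Rational(81512720661, 8958011), Pow(7506813218, Rational(1, 2)))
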